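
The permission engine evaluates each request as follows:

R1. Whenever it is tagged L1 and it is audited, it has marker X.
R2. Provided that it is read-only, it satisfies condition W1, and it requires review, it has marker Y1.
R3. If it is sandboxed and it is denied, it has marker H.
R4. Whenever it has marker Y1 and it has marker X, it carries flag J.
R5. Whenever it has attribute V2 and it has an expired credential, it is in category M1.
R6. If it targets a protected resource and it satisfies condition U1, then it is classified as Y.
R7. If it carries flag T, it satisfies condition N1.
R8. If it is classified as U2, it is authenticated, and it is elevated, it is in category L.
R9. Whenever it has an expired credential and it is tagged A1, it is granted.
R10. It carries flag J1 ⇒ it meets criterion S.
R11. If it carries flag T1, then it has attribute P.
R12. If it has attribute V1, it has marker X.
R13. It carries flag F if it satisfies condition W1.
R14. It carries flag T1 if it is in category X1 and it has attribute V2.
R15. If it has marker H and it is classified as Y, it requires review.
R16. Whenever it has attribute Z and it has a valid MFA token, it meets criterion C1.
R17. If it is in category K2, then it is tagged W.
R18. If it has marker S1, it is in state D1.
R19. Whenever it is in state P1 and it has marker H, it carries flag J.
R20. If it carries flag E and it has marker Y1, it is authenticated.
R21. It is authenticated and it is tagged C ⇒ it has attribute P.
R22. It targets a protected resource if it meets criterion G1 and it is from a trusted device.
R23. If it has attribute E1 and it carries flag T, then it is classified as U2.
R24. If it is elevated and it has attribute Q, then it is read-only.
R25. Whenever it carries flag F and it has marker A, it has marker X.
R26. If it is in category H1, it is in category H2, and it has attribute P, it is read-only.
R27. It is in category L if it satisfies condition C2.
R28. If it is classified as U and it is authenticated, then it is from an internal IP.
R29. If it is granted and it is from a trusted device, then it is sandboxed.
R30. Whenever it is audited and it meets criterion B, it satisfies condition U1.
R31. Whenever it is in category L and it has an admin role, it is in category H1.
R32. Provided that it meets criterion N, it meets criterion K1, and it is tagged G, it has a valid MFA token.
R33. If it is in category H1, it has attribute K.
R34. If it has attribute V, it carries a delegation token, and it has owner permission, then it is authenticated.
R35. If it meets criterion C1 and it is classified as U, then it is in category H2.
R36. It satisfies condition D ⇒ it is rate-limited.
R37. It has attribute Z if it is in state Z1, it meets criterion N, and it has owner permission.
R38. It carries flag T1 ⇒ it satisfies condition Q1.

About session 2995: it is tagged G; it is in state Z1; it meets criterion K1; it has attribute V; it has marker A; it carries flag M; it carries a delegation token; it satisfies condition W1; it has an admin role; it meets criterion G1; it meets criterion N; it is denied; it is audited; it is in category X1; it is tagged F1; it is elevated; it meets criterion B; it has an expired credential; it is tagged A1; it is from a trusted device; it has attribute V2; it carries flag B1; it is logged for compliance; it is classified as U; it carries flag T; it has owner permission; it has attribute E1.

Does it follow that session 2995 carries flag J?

Yes

By R9 (it has an expired credential, it is tagged A1): it is granted.
By R13 (it satisfies condition W1): it carries flag F.
By R14 (it is in category X1, it has attribute V2): it carries flag T1.
By R22 (it meets criterion G1, it is from a trusted device): it targets a protected resource.
By R23 (it has attribute E1, it carries flag T): it is classified as U2.
By R25 (it carries flag F, it has marker A): it has marker X.
By R29 (it is granted, it is from a trusted device): it is sandboxed.
By R30 (it is audited, it meets criterion B): it satisfies condition U1.
By R32 (it meets criterion N, it meets criterion K1, it is tagged G): it has a valid MFA token.
By R34 (it has attribute V, it carries a delegation token, it has owner permission): it is authenticated.
By R37 (it is in state Z1, it meets criterion N, it has owner permission): it has attribute Z.
By R3 (it is sandboxed, it is denied): it has marker H.
By R6 (it targets a protected resource, it satisfies condition U1): it is classified as Y.
By R8 (it is classified as U2, it is authenticated, it is elevated): it is in category L.
By R11 (it carries flag T1): it has attribute P.
By R15 (it has marker H, it is classified as Y): it requires review.
By R16 (it has attribute Z, it has a valid MFA token): it meets criterion C1.
By R31 (it is in category L, it has an admin role): it is in category H1.
By R35 (it meets criterion C1, it is classified as U): it is in category H2.
By R26 (it is in category H1, it is in category H2, it has attribute P): it is read-only.
By R2 (it is read-only, it satisfies condition W1, it requires review): it has marker Y1.
By R4 (it has marker Y1, it has marker X): it carries flag J.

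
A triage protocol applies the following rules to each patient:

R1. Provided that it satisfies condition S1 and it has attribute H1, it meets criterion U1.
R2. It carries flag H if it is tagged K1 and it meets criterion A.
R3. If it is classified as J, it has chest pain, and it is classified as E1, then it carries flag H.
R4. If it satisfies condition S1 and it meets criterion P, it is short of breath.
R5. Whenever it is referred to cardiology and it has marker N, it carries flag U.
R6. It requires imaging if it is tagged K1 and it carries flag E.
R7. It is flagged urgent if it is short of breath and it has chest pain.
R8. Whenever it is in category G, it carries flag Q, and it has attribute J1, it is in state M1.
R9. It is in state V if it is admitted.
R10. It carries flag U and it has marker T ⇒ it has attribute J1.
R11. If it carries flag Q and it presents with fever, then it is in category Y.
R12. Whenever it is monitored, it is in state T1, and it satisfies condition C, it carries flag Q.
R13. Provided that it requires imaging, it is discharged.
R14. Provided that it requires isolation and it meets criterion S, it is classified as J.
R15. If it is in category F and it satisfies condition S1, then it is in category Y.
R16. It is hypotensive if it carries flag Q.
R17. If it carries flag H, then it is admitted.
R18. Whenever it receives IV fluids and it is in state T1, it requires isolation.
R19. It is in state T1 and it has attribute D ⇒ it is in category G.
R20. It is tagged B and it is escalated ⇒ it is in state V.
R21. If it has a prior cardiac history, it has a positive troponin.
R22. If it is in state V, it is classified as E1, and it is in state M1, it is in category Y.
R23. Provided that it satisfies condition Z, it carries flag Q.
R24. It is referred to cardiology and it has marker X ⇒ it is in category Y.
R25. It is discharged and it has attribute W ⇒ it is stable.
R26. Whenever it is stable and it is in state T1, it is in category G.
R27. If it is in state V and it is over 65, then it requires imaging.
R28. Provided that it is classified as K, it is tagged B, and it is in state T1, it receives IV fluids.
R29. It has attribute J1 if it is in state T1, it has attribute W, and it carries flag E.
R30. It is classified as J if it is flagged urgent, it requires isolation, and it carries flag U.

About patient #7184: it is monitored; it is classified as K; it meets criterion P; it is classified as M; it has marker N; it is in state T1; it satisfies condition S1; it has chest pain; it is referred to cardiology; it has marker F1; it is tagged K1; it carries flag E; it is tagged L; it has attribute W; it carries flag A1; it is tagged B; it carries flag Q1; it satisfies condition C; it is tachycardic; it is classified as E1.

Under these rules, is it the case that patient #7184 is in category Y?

Yes

By R4 (it satisfies condition S1, it meets criterion P): it is short of breath.
By R5 (it is referred to cardiology, it has marker N): it carries flag U.
By R6 (it is tagged K1, it carries flag E): it requires imaging.
By R7 (it is short of breath, it has chest pain): it is flagged urgent.
By R12 (it is monitored, it is in state T1, it satisfies condition C): it carries flag Q.
By R13 (it requires imaging): it is discharged.
By R25 (it is discharged, it has attribute W): it is stable.
By R26 (it is stable, it is in state T1): it is in category G.
By R28 (it is classified as K, it is tagged B, it is in state T1): it receives IV fluids.
By R29 (it is in state T1, it has attribute W, it carries flag E): it has attribute J1.
By R8 (it is in category G, it carries flag Q, it has attribute J1): it is in state M1.
By R18 (it receives IV fluids, it is in state T1): it requires isolation.
By R30 (it is flagged urgent, it requires isolation, it carries flag U): it is classified as J.
By R3 (it is classified as J, it has chest pain, it is classified as E1): it carries flag H.
By R17 (it carries flag H): it is admitted.
By R9 (it is admitted): it is in state V.
By R22 (it is in state V, it is classified as E1, it is in state M1): it is in category Y.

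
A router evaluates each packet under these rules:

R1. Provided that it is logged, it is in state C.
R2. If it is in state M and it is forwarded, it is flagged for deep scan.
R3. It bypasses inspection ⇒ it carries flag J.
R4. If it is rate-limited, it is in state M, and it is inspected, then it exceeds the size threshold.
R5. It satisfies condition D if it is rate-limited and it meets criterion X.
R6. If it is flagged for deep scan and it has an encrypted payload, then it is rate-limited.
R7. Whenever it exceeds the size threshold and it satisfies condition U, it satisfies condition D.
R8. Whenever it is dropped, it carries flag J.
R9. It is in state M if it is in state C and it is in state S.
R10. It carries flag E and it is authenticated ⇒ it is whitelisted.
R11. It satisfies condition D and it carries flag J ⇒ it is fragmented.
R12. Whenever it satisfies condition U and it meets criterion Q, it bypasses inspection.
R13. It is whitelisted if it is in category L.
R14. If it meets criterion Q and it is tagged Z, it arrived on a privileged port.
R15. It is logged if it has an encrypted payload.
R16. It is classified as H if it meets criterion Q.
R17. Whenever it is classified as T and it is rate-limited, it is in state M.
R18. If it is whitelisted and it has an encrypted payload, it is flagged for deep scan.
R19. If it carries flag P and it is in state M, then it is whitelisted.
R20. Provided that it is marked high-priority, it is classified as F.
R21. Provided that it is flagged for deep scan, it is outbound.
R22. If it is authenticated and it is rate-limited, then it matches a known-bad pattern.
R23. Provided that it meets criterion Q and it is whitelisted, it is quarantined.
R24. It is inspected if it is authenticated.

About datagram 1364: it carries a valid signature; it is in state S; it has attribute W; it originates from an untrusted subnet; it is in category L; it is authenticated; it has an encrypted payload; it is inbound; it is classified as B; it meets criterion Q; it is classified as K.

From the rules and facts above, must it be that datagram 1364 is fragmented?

Forward chaining from the given facts derives: is whitelisted, is logged, is classified as H, is flagged for deep scan, is outbound, is quarantined, is inspected, is in state C, is rate-limited, is in state M, matches a known-bad pattern, exceeds the size threshold.
The only rule concluding "it is fragmented" is R11, which needs "it satisfies condition D"; that is never established.

No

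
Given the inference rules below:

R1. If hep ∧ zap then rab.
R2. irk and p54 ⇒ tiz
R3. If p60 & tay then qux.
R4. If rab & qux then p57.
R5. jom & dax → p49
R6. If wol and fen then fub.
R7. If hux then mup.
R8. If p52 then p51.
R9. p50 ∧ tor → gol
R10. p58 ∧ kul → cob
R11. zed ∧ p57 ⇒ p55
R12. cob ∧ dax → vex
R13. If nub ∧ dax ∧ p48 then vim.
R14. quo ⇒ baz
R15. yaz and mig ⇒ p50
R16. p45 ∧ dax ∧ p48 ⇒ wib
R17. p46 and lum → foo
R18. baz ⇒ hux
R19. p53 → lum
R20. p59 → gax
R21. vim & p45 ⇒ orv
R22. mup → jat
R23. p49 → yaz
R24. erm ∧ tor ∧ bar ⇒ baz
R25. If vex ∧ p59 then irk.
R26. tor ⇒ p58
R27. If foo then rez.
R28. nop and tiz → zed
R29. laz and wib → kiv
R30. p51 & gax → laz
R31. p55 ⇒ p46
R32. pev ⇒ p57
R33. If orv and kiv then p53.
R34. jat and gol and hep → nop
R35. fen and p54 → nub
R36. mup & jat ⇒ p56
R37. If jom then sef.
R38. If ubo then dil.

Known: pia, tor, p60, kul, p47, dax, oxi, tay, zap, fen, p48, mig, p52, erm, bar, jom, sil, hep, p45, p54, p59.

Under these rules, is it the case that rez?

rab  (by R1: hep, zap)
qux  (by R3: p60, tay)
p57  (by R4: rab, qux)
p49  (by R5: jom, dax)
p51  (by R8: p52)
wib  (by R16: p45, dax, p48)
gax  (by R20: p59)
yaz  (by R23: p49)
baz  (by R24: erm, tor, bar)
p58  (by R26: tor)
laz  (by R30: p51, gax)
nub  (by R35: fen, p54)
cob  (by R10: p58, kul)
vex  (by R12: cob, dax)
vim  (by R13: nub, dax, p48)
p50  (by R15: yaz, mig)
hux  (by R18: baz)
orv  (by R21: vim, p45)
irk  (by R25: vex, p59)
kiv  (by R29: laz, wib)
p53  (by R33: orv, kiv)
tiz  (by R2: irk, p54)
mup  (by R7: hux)
gol  (by R9: p50, tor)
lum  (by R19: p53)
jat  (by R22: mup)
nop  (by R34: jat, gol, hep)
zed  (by R28: nop, tiz)
p55  (by R11: zed, p57)
p46  (by R31: p55)
foo  (by R17: p46, lum)
rez  (by R27: foo)

Yes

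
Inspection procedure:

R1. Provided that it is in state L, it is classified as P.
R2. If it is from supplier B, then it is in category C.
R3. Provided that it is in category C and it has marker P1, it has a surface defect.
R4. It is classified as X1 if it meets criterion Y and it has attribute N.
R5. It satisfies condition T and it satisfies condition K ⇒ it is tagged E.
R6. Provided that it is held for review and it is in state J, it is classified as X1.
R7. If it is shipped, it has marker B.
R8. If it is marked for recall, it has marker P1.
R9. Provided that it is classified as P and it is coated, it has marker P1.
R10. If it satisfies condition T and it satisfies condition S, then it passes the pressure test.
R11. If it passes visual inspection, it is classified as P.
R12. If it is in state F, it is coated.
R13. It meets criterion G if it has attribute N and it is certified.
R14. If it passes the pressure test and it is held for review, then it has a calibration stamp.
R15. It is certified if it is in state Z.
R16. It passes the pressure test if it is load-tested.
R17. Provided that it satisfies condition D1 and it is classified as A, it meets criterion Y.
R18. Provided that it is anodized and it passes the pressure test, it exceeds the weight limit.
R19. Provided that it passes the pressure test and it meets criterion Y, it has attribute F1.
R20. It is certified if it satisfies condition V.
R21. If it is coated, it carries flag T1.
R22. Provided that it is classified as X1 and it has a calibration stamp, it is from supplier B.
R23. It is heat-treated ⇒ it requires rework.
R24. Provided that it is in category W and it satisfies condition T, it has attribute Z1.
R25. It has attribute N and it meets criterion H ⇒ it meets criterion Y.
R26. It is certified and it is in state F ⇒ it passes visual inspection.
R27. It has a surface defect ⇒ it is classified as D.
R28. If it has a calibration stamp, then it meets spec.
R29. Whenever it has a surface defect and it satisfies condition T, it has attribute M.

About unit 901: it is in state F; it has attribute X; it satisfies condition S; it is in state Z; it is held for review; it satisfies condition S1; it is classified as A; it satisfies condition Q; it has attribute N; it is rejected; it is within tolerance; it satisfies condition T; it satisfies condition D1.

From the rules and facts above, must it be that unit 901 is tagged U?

Forward chaining from the given facts derives: passes the pressure test, is coated, has a calibration stamp, is certified, meets criterion Y, has attribute F1, carries flag T1, passes visual inspection, meets spec, is classified as X1, is classified as P, meets criterion G, is from supplier B, is in category C, has marker P1, has a surface defect, is classified as D, has attribute M.
No rule has "it is tagged U" as its conclusion, and it is not among the given facts.

No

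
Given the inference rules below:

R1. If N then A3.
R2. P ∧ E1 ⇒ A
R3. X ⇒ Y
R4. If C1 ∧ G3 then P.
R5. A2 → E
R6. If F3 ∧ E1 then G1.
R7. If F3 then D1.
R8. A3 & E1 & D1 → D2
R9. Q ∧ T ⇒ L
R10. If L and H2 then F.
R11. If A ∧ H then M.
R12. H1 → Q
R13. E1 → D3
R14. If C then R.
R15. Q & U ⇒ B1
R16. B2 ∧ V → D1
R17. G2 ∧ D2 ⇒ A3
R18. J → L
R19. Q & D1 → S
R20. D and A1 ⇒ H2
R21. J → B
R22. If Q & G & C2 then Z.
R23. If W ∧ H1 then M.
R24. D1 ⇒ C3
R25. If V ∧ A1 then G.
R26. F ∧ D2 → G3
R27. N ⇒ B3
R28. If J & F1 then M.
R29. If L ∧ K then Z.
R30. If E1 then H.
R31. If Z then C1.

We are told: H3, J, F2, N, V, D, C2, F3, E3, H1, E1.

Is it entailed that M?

Forward chaining from the given facts derives: A3, G1, D1, D2, Q, D3, L, S, B, C3, B3, H.
Rules concluding M: R11 needs A; R23 needs W; R28 needs F1 — none of these are established.

No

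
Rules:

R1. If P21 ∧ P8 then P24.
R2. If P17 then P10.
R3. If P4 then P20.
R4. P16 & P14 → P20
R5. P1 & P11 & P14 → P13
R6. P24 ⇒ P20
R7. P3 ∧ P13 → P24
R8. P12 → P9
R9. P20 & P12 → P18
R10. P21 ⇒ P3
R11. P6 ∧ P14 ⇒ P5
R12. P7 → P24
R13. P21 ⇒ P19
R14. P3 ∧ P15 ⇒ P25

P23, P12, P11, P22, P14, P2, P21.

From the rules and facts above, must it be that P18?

Forward chaining from the given facts derives: P9, P3, P19.
The only rule concluding P18 is R9, which needs P20; that is never established.

No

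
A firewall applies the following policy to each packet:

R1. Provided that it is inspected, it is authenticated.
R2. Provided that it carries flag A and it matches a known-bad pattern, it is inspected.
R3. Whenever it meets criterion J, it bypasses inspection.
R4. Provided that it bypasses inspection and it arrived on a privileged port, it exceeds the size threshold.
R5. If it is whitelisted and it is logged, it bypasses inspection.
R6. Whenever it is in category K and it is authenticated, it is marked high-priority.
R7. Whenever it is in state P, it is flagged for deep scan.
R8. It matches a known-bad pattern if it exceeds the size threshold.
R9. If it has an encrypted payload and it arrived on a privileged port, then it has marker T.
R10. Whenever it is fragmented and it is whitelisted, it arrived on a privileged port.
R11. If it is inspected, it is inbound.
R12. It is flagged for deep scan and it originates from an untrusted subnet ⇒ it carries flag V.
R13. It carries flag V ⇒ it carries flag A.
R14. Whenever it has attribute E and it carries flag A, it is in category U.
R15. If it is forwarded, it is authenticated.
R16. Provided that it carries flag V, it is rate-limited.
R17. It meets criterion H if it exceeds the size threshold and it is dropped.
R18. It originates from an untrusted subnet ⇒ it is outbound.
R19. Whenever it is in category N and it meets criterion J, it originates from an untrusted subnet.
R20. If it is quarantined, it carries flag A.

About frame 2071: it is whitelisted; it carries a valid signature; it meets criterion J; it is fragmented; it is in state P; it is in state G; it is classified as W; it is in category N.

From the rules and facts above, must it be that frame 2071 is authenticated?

Yes

By R3 (it meets criterion J): it bypasses inspection.
By R7 (it is in state P): it is flagged for deep scan.
By R10 (it is fragmented, it is whitelisted): it arrived on a privileged port.
By R19 (it is in category N, it meets criterion J): it originates from an untrusted subnet.
By R4 (it bypasses inspection, it arrived on a privileged port): it exceeds the size threshold.
By R8 (it exceeds the size threshold): it matches a known-bad pattern.
By R12 (it is flagged for deep scan, it originates from an untrusted subnet): it carries flag V.
By R13 (it carries flag V): it carries flag A.
By R2 (it carries flag A, it matches a known-bad pattern): it is inspected.
By R1 (it is inspected): it is authenticated.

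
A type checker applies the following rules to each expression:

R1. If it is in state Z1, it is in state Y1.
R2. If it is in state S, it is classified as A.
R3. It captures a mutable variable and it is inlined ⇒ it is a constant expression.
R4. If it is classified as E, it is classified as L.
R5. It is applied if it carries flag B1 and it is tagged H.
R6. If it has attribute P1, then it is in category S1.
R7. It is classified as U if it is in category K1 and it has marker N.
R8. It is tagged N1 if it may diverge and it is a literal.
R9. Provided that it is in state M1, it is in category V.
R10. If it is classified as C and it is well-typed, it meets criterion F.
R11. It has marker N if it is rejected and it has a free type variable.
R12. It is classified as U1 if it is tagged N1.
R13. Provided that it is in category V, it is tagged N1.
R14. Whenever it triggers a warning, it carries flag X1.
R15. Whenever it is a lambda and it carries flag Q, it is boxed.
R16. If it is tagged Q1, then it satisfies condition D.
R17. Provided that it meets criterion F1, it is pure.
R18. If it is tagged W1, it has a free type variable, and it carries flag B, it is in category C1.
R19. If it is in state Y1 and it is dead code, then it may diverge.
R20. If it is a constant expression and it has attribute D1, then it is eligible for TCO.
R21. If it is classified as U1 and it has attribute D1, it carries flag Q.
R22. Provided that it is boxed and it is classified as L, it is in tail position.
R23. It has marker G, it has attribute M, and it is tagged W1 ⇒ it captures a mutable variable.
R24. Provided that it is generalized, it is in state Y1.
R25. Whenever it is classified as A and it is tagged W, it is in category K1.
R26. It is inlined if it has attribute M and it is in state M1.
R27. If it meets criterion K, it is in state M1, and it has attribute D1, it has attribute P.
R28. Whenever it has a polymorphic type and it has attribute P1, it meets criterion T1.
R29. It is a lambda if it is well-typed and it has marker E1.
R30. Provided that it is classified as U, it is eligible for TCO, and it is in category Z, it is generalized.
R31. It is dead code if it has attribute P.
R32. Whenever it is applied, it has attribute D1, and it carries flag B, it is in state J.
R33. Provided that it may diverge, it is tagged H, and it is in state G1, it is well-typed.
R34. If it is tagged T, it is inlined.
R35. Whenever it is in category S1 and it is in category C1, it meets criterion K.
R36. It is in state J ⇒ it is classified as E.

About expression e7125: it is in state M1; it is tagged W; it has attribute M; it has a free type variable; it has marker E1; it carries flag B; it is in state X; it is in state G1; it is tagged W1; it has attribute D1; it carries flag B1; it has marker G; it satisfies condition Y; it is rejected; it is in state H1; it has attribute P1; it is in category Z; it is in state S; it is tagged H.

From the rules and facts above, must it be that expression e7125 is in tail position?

By R2 (it is in state S): it is classified as A.
By R5 (it carries flag B1, it is tagged H): it is applied.
By R6 (it has attribute P1): it is in category S1.
By R9 (it is in state M1): it is in category V.
By R11 (it is rejected, it has a free type variable): it has marker N.
By R13 (it is in category V): it is tagged N1.
By R18 (it is tagged W1, it has a free type variable, it carries flag B): it is in category C1.
By R23 (it has marker G, it has attribute M, it is tagged W1): it captures a mutable variable.
By R25 (it is classified as A, it is tagged W): it is in category K1.
By R26 (it has attribute M, it is in state M1): it is inlined.
By R32 (it is applied, it has attribute D1, it carries flag B): it is in state J.
By R35 (it is in category S1, it is in category C1): it meets criterion K.
By R36 (it is in state J): it is classified as E.
By R3 (it captures a mutable variable, it is inlined): it is a constant expression.
By R4 (it is classified as E): it is classified as L.
By R7 (it is in category K1, it has marker N): it is classified as U.
By R12 (it is tagged N1): it is classified as U1.
By R20 (it is a constant expression, it has attribute D1): it is eligible for TCO.
By R21 (it is classified as U1, it has attribute D1): it carries flag Q.
By R27 (it meets criterion K, it is in state M1, it has attribute D1): it has attribute P.
By R30 (it is classified as U, it is eligible for TCO, it is in category Z): it is generalized.
By R31 (it has attribute P): it is dead code.
By R24 (it is generalized): it is in state Y1.
By R19 (it is in state Y1, it is dead code): it may diverge.
By R33 (it may diverge, it is tagged H, it is in state G1): it is well-typed.
By R29 (it is well-typed, it has marker E1): it is a lambda.
By R15 (it is a lambda, it carries flag Q): it is boxed.
By R22 (it is boxed, it is classified as L): it is in tail position.

Yes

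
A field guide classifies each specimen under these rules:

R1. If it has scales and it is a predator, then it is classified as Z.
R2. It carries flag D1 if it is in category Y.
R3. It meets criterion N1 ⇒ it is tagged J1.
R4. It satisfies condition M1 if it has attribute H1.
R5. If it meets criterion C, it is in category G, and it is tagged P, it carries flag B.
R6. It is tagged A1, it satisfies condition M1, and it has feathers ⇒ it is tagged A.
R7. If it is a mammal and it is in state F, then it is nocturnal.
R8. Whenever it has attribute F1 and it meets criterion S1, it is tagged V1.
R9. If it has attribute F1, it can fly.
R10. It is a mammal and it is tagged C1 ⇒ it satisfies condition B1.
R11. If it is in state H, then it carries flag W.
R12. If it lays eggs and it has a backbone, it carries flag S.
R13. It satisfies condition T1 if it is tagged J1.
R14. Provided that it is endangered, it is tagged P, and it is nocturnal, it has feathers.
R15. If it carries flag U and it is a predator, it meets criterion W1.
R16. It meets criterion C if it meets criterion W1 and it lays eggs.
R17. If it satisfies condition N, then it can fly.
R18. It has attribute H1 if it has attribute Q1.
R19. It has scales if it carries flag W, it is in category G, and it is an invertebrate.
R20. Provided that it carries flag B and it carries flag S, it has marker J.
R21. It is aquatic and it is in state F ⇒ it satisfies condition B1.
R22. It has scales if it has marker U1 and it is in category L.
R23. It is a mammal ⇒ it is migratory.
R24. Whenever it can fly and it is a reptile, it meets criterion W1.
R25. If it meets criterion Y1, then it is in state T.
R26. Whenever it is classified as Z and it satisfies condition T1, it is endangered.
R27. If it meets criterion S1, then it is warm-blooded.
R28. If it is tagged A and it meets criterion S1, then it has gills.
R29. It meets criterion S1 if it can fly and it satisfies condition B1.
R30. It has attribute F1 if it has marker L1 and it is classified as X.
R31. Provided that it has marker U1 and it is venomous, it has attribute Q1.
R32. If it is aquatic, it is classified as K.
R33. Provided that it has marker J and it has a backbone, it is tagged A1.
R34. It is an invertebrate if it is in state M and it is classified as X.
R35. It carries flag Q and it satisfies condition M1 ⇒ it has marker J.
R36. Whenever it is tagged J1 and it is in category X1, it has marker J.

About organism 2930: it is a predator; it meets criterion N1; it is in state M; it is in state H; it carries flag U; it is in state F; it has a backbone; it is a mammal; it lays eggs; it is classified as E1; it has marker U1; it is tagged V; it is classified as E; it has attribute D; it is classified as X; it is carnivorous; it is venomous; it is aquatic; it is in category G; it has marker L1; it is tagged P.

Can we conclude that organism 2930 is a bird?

Forward chaining from the given facts derives: is tagged J1, is nocturnal, carries flag W, carries flag S, satisfies condition T1, meets criterion W1, meets criterion C, satisfies condition B1, is migratory, has attribute F1, has attribute Q1, is classified as K, is an invertebrate, carries flag B, can fly, has attribute H1, has scales, has marker J, meets criterion S1, is tagged A1, is classified as Z, satisfies condition M1, is tagged V1, is endangered, is warm-blooded, has feathers, is tagged A, has gills.
No rule has "it is a bird" as its conclusion, and it is not among the given facts.

No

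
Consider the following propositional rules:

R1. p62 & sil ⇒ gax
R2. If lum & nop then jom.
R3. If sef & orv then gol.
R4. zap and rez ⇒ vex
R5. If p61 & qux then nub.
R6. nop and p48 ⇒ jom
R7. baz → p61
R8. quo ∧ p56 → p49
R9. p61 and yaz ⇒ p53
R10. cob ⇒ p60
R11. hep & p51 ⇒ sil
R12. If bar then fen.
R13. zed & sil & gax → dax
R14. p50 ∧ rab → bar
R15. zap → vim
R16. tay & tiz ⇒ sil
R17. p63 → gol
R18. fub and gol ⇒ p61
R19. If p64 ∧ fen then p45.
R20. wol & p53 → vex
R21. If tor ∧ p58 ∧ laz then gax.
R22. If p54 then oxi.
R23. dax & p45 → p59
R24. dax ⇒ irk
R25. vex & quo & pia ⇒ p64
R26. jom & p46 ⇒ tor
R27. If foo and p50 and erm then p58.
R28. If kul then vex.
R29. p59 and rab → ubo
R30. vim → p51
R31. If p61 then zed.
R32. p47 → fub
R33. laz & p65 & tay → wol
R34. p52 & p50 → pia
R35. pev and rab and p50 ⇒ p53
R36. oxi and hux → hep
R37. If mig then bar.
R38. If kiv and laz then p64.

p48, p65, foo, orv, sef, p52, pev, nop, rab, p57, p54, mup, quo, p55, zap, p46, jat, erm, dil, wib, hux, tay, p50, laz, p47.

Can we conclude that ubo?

Yes

gol  (by R3: sef, orv)
jom  (by R6: nop, p48)
bar  (by R14: p50, rab)
vim  (by R15: zap)
oxi  (by R22: p54)
tor  (by R26: jom, p46)
p58  (by R27: foo, p50, erm)
p51  (by R30: vim)
fub  (by R32: p47)
wol  (by R33: laz, p65, tay)
pia  (by R34: p52, p50)
p53  (by R35: pev, rab, p50)
hep  (by R36: oxi, hux)
sil  (by R11: hep, p51)
fen  (by R12: bar)
p61  (by R18: fub, gol)
vex  (by R20: wol, p53)
gax  (by R21: tor, p58, laz)
p64  (by R25: vex, quo, pia)
zed  (by R31: p61)
dax  (by R13: zed, sil, gax)
p45  (by R19: p64, fen)
p59  (by R23: dax, p45)
ubo  (by R29: p59, rab)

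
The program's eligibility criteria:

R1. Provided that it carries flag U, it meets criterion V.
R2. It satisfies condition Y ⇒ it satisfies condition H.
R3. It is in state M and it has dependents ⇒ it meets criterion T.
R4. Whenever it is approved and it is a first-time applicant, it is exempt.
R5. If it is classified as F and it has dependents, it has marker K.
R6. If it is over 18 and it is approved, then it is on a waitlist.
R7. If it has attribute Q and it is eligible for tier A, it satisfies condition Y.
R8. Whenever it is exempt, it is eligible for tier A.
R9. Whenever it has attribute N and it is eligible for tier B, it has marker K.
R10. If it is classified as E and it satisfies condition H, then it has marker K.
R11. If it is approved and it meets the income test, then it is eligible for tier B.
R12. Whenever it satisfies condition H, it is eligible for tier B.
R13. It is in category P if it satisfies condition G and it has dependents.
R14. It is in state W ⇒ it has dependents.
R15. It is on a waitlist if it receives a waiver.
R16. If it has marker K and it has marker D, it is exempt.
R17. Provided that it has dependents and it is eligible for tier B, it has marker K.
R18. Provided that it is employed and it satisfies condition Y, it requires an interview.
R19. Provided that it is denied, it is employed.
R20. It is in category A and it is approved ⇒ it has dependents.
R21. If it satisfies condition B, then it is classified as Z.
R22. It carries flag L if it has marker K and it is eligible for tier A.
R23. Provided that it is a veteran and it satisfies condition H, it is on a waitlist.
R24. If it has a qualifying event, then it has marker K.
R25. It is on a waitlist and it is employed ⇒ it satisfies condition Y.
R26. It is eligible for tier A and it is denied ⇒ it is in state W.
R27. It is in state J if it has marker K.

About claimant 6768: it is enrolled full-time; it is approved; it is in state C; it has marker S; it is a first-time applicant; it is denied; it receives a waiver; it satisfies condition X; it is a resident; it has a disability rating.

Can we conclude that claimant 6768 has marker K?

By R4 (it is approved, it is a first-time applicant): it is exempt.
By R8 (it is exempt): it is eligible for tier A.
By R15 (it receives a waiver): it is on a waitlist.
By R19 (it is denied): it is employed.
By R25 (it is on a waitlist, it is employed): it satisfies condition Y.
By R26 (it is eligible for tier A, it is denied): it is in state W.
By R2 (it satisfies condition Y): it satisfies condition H.
By R12 (it satisfies condition H): it is eligible for tier B.
By R14 (it is in state W): it has dependents.
By R17 (it has dependents, it is eligible for tier B): it has marker K.

Yes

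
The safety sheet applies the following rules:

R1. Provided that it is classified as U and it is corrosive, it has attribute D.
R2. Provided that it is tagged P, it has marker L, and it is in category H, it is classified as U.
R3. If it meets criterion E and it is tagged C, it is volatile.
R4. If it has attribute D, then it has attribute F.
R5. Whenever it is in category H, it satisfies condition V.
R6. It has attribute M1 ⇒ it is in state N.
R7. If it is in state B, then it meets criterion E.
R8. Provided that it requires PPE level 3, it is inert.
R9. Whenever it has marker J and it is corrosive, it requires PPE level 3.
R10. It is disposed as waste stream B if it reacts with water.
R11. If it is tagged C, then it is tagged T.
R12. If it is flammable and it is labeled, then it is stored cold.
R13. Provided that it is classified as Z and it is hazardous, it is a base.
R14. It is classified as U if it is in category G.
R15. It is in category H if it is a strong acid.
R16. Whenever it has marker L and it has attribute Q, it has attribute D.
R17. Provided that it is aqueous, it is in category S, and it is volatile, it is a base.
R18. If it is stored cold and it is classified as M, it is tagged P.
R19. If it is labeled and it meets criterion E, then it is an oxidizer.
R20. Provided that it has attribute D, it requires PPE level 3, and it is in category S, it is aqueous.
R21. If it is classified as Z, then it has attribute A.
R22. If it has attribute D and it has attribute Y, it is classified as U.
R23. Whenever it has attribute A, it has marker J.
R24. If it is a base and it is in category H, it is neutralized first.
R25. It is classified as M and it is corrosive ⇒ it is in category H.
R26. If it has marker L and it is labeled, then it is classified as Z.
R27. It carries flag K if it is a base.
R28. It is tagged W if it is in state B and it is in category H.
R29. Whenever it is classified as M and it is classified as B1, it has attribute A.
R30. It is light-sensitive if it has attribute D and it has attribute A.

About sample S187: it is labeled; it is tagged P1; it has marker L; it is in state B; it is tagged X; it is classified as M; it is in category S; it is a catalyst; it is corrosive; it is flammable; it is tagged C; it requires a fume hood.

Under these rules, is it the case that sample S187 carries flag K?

By R7 (it is in state B): it meets criterion E.
By R12 (it is flammable, it is labeled): it is stored cold.
By R18 (it is stored cold, it is classified as M): it is tagged P.
By R25 (it is classified as M, it is corrosive): it is in category H.
By R26 (it has marker L, it is labeled): it is classified as Z.
By R2 (it is tagged P, it has marker L, it is in category H): it is classified as U.
By R3 (it meets criterion E, it is tagged C): it is volatile.
By R21 (it is classified as Z): it has attribute A.
By R23 (it has attribute A): it has marker J.
By R1 (it is classified as U, it is corrosive): it has attribute D.
By R9 (it has marker J, it is corrosive): it requires PPE level 3.
By R20 (it has attribute D, it requires PPE level 3, it is in category S): it is aqueous.
By R17 (it is aqueous, it is in category S, it is volatile): it is a base.
By R27 (it is a base): it carries flag K.

Yes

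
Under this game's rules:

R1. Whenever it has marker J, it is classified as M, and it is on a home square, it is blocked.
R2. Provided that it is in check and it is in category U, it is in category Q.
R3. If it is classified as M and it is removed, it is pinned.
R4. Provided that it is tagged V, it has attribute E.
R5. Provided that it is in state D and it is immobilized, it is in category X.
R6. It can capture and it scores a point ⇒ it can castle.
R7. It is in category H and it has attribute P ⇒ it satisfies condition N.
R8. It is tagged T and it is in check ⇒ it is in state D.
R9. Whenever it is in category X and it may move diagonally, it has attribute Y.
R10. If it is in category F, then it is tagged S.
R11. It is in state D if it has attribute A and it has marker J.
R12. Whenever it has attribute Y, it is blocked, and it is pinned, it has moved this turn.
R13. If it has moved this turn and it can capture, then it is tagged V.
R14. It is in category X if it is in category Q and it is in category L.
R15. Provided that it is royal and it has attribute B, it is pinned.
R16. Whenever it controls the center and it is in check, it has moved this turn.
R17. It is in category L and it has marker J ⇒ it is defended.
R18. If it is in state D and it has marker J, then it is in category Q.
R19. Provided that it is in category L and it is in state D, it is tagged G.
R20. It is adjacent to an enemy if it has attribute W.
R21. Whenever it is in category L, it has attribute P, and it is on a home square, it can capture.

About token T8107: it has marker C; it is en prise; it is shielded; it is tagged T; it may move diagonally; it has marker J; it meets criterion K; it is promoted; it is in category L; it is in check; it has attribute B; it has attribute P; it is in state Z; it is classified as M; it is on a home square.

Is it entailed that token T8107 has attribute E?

No

Forward chaining from the given facts derives: is blocked, is in state D, is defended, is in category Q, is tagged G, can capture, is in category X, has attribute Y.
The only rule concluding "it has attribute E" is R4, which needs "it is tagged V"; that is never established.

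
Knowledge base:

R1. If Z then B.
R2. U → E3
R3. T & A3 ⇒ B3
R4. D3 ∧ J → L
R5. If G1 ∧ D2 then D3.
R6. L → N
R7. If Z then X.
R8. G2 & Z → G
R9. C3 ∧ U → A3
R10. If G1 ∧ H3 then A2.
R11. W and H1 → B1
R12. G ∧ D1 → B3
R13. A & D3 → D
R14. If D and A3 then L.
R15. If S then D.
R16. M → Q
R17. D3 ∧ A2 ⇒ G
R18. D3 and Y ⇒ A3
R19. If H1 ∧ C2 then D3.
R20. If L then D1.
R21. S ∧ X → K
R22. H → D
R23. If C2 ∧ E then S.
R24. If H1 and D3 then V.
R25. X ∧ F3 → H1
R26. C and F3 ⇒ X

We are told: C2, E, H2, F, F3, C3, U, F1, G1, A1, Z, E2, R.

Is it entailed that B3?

Forward chaining from the given facts derives: B, E3, X, A3, S, H1, D, D3, K, V, L, D1, N.
Rules concluding B3: R3 needs T; R12 needs G — none of these are established.

No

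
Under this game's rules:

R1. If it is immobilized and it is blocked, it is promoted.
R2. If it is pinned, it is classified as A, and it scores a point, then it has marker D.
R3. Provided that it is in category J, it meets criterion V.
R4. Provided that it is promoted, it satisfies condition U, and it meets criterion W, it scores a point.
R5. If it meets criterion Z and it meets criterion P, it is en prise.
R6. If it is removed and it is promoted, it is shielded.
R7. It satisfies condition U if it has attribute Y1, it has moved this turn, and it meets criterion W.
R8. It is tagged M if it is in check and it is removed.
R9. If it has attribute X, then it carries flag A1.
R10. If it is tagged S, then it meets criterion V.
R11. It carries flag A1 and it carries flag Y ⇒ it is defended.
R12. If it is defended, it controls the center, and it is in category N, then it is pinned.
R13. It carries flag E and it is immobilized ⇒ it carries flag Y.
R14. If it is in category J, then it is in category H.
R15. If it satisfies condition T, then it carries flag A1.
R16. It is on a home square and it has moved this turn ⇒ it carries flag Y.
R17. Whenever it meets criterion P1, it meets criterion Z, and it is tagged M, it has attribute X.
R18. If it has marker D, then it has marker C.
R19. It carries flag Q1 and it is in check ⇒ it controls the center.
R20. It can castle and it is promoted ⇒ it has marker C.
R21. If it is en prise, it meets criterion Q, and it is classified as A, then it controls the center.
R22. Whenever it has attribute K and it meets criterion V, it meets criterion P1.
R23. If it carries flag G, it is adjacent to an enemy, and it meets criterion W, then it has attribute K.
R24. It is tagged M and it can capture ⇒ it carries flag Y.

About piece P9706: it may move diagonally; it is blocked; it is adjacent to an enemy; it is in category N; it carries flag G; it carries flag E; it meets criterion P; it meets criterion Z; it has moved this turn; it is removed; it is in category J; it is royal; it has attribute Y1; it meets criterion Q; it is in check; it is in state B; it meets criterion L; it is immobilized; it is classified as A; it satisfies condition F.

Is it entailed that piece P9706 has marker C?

Forward chaining from the given facts derives: is promoted, meets criterion V, is en prise, is shielded, is tagged M, carries flag Y, is in category H, controls the center.
Rules concluding "it has marker C": R18 needs "it has marker D"; R20 needs "it can castle" — none of these are established.

No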